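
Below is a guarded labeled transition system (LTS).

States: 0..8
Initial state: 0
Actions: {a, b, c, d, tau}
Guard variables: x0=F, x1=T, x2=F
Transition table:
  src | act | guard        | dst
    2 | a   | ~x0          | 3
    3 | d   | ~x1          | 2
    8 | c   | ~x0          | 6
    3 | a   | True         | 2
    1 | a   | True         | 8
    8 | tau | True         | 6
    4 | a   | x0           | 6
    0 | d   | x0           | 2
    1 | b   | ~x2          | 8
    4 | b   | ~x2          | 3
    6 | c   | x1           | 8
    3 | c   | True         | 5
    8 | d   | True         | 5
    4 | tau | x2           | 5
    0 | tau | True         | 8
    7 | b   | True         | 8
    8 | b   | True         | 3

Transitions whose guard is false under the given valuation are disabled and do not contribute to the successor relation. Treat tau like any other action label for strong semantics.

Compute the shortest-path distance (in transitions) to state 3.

Answer: 2

Analysis:
Layered search for 3:
  Layer 0: {0}
  Layer 1: {8}
  Layer 2: {3,5,6}
depth(3)=2, e.g. tau·b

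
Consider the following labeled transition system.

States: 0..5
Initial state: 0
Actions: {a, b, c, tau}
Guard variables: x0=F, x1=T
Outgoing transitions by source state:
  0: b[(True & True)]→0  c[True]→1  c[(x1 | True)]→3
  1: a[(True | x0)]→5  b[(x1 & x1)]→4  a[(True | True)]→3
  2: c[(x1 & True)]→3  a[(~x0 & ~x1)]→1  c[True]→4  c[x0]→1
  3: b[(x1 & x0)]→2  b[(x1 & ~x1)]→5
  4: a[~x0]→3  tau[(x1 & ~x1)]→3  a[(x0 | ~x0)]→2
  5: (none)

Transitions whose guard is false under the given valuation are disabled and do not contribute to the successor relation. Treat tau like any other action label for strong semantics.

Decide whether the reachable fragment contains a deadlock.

R = {0,1,2,3,4,5}
  0: b→0  c→1  c→3  [3 exit(s)]
  1: a→3  a→5  b→4  [3 exit(s)]
  2: c→3  c→4  [2 exit(s)]
  3: ∅  [no exit]
  4: a→2  a→3  [2 exit(s)]
  5: ∅  [no exit]
trace reaching 3: c

Answer: DEADLOCK at state 3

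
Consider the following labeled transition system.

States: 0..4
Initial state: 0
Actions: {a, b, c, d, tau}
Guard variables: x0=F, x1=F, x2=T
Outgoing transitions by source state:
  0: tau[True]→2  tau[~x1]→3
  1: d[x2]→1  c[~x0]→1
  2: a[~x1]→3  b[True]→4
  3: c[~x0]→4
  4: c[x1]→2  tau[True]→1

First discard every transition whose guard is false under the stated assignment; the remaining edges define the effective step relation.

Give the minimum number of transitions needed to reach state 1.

Answer: 3

Trace:
Layered search for 1:
  L0 = {0}
  L1 = {2,3}
  L2 = {4}
  L3 = {1}
1 enters at depth 3; path tau·b·tau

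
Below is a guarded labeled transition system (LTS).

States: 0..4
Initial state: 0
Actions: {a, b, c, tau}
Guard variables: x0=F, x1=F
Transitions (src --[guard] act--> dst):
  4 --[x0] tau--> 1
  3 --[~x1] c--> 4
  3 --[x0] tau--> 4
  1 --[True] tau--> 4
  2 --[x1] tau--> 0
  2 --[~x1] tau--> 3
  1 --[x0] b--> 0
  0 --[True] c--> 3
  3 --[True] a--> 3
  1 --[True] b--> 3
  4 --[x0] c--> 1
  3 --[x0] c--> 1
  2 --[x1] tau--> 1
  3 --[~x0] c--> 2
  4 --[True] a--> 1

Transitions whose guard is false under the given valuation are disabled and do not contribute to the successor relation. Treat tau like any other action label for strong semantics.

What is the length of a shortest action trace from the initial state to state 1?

Breadth-first toward 1:
  L0 = {0}
  L1 = {3}
  L2 = {2,4}
  L3 = {1}
1 enters at depth 3; path c·c·a

Answer: 3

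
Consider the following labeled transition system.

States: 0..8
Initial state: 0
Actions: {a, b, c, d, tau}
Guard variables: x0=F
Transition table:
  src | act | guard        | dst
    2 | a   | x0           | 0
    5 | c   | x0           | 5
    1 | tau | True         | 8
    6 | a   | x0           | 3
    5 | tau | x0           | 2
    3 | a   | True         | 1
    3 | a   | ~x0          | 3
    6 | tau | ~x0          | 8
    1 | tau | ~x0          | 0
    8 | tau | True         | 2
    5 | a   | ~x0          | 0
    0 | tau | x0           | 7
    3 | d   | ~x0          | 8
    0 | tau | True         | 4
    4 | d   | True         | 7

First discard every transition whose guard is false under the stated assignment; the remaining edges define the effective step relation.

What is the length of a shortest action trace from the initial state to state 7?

Answer: 2

Analysis:
Breadth-first toward 7:
  Layer 0: {0}
  Layer 1: {4}
  Layer 2: {7}
depth(7)=2, e.g. tau·d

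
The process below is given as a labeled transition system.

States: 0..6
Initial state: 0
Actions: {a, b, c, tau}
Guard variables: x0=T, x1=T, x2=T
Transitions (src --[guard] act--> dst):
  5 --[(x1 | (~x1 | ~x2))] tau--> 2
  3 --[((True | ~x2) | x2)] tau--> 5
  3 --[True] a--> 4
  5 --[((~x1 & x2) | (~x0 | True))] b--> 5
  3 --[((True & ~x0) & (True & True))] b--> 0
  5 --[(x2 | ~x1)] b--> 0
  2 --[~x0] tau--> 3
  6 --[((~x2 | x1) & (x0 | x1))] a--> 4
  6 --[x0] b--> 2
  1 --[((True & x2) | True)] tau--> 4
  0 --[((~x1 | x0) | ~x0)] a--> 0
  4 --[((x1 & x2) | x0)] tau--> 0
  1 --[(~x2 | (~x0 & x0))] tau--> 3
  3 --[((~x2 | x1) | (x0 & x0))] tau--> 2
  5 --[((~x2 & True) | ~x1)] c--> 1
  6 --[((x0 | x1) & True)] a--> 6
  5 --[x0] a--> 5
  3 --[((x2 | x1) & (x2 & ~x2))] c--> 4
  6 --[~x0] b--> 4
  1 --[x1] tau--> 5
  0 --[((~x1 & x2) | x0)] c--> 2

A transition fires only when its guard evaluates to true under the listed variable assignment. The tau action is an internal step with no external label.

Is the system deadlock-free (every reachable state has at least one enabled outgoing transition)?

Reach set: {0,2}
  0: a→0  c→2  [2 out]
  2: ∅  [deadlock]
Path to 2: c

Answer: DEADLOCK at state 2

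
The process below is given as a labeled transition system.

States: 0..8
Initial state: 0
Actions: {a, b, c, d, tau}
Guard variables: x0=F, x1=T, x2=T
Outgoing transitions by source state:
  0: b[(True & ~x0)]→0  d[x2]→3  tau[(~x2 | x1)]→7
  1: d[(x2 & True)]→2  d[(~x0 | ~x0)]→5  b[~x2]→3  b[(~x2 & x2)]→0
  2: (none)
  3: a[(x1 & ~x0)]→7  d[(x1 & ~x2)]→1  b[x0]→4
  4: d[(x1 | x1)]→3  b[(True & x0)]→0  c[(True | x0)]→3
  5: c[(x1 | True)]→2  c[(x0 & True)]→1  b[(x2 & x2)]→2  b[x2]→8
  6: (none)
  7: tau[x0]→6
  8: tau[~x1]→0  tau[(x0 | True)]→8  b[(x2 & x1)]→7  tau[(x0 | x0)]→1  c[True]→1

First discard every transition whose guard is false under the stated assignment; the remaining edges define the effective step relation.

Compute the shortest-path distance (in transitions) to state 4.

Answer: UNREACHABLE

Working:
Layered search for 4:
  L0 = {0}
  L1 = {3,7}
4 never appears.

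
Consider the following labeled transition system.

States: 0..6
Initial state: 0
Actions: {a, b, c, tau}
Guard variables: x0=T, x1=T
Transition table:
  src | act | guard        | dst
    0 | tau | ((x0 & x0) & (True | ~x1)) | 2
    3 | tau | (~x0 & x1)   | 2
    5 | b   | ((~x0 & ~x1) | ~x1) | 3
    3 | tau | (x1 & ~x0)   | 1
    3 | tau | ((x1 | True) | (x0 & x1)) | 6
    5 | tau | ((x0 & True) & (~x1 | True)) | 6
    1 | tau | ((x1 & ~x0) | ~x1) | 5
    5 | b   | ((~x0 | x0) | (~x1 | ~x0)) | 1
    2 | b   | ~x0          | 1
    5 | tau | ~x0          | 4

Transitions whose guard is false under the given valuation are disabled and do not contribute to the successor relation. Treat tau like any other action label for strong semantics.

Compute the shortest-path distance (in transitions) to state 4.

Breadth-first toward 4:
  Layer 0: {0}
  Layer 1: {2}
4 never appears.

Answer: UNREACHABLE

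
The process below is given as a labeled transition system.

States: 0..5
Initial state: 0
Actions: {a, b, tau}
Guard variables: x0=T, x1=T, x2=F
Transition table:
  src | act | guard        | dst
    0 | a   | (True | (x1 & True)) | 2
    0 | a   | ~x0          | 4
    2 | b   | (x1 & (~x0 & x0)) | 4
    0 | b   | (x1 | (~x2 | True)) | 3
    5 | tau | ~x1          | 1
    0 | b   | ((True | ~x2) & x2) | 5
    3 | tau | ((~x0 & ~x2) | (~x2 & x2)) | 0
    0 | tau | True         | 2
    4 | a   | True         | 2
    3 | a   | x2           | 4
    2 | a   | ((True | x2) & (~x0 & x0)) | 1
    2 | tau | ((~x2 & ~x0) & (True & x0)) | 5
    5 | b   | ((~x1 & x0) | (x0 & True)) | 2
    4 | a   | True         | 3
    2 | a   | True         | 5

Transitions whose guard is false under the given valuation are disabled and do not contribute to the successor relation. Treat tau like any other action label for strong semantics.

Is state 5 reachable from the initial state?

7 transition(s) survive guard evaluation.
Layer 0: {0}
Layer 1: {2,3}  cumulative {0,2,3}
Layer 2: {5}  cumulative {0,2,3,5}
Reach set: {0,2,3,5}
Path to 5: a·a

Answer: REACHABLE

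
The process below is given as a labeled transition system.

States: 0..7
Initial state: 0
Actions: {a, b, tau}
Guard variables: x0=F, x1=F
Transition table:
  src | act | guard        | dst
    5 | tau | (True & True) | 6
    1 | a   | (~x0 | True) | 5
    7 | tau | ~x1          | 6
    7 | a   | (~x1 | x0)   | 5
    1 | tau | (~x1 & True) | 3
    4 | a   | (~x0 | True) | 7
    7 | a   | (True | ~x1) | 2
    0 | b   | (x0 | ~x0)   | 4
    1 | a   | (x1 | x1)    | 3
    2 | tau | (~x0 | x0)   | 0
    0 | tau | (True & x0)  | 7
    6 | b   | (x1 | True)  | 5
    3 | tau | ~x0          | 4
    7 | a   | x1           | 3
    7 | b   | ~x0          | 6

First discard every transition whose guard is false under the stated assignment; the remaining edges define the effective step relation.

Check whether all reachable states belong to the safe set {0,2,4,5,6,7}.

Answer: INVARIANT HOLDS

Working:
Inv-set: {0,2,4,5,6,7}
Reachable = {0,2,4,5,6,7}
  0: ok
  2: ok
  4: ok
  5: ok
  6: ok
  7: ok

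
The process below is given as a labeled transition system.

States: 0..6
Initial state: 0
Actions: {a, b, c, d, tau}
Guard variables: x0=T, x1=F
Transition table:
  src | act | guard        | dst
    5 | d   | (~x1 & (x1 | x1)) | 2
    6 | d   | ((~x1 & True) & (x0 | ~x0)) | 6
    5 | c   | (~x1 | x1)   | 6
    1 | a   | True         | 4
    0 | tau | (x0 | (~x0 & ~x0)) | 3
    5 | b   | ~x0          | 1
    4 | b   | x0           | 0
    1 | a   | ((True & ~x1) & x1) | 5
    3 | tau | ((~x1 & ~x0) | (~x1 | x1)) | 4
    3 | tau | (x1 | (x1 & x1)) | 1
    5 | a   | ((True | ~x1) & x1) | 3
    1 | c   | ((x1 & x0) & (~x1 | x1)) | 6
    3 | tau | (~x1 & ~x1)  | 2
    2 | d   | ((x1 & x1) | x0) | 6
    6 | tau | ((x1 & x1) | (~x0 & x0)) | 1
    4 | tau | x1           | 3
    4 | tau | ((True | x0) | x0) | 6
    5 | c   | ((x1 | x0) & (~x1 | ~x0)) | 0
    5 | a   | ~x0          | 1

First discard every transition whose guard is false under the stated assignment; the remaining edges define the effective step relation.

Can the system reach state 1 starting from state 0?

Answer: UNREACHABLE

Working:
Guard filter leaves 10 enabled edge(s).
depth 0: {0}
depth 1: {3}  total {0,3}
depth 2: {2,4}  total {0,2,3,4}
depth 3: {6}  total {0,2,3,4,6}
Reachable = {0,2,3,4,6}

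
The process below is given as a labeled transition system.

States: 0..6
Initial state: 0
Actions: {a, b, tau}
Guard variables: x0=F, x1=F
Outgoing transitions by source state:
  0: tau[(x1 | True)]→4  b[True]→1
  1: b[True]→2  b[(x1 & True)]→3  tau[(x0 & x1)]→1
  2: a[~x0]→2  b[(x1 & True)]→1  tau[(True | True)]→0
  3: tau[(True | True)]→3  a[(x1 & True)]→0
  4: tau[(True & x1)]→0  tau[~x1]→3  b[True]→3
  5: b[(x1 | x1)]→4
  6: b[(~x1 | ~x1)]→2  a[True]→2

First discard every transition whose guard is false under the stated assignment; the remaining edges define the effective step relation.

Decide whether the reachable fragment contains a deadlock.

Answer: DEADLOCK-FREE

Trace:
R = {0,1,2,3,4}
  0: b→1  tau→4  [2 out]
  1: b→2  [1 out]
  2: a→2  tau→0  [2 out]
  3: tau→3  [1 out]
  4: b→3  tau→3  [2 out]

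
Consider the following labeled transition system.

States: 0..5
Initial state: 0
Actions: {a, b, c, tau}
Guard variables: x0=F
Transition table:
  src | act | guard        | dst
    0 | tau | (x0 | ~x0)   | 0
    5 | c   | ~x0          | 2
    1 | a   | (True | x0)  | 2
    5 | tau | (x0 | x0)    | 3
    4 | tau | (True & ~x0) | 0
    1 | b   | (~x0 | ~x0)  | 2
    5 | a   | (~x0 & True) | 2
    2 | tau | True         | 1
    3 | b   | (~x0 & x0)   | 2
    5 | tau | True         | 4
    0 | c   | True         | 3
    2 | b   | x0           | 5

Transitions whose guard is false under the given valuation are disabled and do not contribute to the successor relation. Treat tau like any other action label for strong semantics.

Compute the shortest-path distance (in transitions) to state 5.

Answer: UNREACHABLE

Analysis:
Layered search for 5:
  L0 = {0}
  L1 = {3}
5 never appears.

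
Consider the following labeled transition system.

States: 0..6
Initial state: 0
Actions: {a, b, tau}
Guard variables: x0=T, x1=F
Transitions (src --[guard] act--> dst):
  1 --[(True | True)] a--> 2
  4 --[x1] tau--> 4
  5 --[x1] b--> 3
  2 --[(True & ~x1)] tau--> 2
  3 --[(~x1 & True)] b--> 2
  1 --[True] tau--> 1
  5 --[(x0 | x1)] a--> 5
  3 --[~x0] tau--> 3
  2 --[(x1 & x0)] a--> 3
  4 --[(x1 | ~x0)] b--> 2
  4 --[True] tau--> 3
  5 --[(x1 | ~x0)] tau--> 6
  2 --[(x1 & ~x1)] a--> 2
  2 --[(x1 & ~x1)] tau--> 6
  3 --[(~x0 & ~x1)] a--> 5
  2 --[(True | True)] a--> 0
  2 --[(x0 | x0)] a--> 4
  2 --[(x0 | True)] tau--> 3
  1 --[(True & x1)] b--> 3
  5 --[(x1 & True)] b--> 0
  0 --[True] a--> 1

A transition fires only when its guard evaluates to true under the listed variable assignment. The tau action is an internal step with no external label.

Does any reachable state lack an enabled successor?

Reachable = {0,1,2,3,4}
  0: a→1  [deg 1]
  1: a→2  tau→1  [deg 2]
  2: a→0  a→4  tau→2  tau→3  [deg 4]
  3: b→2  [deg 1]
  4: tau→3  [deg 1]

Answer: DEADLOCK-FREE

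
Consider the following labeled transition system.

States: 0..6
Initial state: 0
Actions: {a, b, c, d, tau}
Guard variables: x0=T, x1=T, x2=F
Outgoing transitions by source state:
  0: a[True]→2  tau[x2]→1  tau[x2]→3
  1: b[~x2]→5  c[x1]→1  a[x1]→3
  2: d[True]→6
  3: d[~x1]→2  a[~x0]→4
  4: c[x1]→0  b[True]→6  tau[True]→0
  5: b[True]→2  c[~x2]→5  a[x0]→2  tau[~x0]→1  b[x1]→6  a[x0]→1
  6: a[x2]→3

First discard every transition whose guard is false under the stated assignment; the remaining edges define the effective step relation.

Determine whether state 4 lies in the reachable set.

After dropping false guards: 13 live edges.
L0 = {0}
L1 = {2}  now seen {0,2}
L2 = {6}  now seen {0,2,6}
Reachable = {0,2,6}

Answer: UNREACHABLE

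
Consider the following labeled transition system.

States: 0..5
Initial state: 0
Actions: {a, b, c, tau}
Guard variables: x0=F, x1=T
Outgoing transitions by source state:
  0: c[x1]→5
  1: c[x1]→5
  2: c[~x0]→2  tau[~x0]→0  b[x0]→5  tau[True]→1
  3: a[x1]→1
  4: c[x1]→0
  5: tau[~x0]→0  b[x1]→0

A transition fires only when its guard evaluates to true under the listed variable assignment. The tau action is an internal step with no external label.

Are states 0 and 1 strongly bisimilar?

Bisimulation quotient by refinement:
  P[0] = {{0,1,2,3,4,5}}
  P[1] = {{0,1,4},{2},{3},{5}}
  P[2] = {{0,1},{2},{3},{4},{5}}
Fixed point at round 3; 5 class(es).
[0]={0,1}  [1]={0,1}

Answer: BISIMILAR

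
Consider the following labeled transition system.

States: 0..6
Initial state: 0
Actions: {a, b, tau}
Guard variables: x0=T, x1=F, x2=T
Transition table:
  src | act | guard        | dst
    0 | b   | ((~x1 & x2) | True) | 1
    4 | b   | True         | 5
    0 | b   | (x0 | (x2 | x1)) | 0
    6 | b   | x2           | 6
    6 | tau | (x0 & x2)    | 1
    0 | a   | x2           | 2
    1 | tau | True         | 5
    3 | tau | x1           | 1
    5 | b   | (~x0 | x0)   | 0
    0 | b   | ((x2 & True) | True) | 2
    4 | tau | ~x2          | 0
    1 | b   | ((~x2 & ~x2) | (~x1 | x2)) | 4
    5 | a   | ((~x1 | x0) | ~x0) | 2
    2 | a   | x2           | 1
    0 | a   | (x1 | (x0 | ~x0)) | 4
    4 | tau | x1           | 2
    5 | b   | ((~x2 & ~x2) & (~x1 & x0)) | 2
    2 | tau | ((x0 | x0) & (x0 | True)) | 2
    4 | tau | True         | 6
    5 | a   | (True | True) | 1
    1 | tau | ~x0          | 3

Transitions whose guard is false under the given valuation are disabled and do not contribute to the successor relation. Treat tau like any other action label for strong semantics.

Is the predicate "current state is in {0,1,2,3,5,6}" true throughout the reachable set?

Allowed set {0,1,2,3,5,6}
Reach set: {0,1,2,4,5,6}
  0: safe
  1: safe
  2: safe
  4: ✗ unsafe
  5: safe
  6: safe
reach 4 via a — violates

Answer: INVARIANT VIOLATED at state 4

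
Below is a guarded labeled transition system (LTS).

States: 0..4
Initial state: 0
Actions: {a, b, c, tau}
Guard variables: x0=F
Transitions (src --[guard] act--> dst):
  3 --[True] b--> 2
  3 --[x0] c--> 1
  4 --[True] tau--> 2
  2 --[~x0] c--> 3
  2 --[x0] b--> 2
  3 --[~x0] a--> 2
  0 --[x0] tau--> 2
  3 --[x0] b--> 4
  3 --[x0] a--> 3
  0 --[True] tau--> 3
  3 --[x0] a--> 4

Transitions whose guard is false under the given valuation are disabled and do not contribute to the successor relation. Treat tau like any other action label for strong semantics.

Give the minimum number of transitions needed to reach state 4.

Answer: UNREACHABLE

Analysis:
BFS to 4:
  Layer 0: {0}
  Layer 1: {3}
  Layer 2: {2}
4 never appears.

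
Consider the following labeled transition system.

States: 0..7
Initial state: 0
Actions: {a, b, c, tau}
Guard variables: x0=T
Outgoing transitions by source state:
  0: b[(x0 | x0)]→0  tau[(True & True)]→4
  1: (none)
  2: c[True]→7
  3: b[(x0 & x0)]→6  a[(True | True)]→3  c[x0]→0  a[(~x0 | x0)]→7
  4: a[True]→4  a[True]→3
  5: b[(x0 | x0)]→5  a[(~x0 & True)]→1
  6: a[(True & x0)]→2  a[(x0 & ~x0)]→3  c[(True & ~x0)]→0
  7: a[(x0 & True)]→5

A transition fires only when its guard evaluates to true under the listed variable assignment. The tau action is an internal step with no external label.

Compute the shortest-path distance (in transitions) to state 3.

Layered search for 3:
  L0 = {0}
  L1 = {4}
  L2 = {3}
depth(3)=2, e.g. tau·a

Answer: 2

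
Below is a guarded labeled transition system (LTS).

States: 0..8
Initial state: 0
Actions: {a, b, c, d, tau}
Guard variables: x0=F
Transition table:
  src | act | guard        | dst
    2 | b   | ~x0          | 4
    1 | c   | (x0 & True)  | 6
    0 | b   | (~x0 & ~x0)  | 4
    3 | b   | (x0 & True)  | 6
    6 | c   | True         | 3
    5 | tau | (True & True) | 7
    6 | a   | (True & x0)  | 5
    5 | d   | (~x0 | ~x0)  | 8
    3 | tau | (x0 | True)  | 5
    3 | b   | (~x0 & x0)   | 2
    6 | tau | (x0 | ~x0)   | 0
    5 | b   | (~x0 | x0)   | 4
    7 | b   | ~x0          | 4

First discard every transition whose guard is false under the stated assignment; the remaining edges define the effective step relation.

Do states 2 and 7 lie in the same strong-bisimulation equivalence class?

Answer: BISIMILAR

Working:
Refine partition for ~:
  P[0] = {{0,1,2,3,4,5,6,7,8}}
  P[1] = {{0,2,7},{1,4,8},{3},{5},{6}}
5 equivalence class(es) (converged in 2)
2∈{0,2,7}, 7∈{0,2,7}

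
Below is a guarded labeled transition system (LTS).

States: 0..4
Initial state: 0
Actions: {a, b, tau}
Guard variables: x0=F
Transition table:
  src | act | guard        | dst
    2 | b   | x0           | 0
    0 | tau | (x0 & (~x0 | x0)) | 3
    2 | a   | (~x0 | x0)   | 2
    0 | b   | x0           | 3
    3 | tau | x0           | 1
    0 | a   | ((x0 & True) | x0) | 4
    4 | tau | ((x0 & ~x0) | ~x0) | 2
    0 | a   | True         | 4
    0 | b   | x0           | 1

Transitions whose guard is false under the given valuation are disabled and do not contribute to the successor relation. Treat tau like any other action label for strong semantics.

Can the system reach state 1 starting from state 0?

Answer: UNREACHABLE

Working:
3 transition(s) survive guard evaluation.
L0 = {0}
L1 = {4}  now seen {0,4}
L2 = {2}  now seen {0,2,4}
Reach set: {0,2,4}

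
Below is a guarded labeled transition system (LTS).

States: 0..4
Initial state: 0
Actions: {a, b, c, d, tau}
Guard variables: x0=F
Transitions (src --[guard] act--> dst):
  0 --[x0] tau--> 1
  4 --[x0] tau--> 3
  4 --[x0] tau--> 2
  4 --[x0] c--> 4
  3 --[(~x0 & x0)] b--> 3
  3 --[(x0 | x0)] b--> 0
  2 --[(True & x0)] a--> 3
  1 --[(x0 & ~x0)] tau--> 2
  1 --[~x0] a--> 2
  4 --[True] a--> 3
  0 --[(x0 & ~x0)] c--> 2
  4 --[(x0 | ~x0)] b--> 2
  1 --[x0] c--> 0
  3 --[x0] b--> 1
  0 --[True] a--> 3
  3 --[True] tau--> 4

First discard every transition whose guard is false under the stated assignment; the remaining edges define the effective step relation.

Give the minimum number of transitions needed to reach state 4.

Answer: 2

Working:
Breadth-first toward 4:
  depth 0: {0}
  depth 1: {3}
  depth 2: {4}
depth(4)=2, e.g. a·tau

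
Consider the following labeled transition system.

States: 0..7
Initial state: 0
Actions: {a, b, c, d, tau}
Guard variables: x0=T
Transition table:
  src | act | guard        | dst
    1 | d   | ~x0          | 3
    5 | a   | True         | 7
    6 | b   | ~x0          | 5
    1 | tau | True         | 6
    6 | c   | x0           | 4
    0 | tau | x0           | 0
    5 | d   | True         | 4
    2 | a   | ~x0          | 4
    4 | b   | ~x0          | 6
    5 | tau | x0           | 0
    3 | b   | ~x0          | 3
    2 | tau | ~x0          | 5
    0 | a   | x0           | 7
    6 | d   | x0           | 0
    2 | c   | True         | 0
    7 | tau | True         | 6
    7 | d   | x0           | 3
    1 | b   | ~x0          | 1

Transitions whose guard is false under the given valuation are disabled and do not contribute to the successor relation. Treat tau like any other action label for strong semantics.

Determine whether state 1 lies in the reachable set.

Guard filter leaves 11 enabled edge(s).
L0 = {0}
L1 = {7}  now seen {0,7}
L2 = {3,6}  now seen {0,3,6,7}
L3 = {4}  now seen {0,3,4,6,7}
Reachable = {0,3,4,6,7}

Answer: UNREACHABLE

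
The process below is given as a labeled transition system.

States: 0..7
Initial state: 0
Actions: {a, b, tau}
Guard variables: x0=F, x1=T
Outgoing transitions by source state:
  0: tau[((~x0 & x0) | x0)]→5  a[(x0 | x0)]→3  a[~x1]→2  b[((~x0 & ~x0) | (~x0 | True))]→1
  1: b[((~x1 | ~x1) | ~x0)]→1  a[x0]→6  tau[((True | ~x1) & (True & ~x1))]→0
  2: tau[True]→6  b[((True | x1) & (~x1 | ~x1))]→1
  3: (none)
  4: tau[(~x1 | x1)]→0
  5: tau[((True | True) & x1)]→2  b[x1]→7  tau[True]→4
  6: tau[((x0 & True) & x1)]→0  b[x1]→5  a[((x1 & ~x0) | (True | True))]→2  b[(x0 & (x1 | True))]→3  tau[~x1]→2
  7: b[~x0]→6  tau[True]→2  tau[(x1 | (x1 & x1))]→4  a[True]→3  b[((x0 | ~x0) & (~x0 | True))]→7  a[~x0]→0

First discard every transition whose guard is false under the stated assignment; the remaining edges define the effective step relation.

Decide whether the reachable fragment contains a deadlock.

Answer: DEADLOCK-FREE

Working:
R = {0,1}
  0: b→1  [1 out]
  1: b→1  [1 out]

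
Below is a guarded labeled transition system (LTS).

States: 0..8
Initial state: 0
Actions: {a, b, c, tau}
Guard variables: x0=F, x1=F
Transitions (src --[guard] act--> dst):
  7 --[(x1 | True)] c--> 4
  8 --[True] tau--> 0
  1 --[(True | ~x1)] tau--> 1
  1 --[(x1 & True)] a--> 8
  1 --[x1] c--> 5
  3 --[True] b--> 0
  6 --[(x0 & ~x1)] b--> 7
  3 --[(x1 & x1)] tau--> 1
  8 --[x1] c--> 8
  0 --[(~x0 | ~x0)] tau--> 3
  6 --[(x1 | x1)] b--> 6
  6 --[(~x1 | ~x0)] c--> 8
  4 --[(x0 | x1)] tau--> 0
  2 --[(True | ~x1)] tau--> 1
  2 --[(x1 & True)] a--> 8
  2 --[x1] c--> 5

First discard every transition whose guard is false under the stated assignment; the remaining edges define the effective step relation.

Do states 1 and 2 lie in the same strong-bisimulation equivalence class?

Bisimulation quotient by refinement:
  P[0] = {{0,1,2,3,4,5,6,7,8}}
  P[1] = {{0,1,2,8},{3},{4,5},{6,7}}
  P[2] = {{0},{1,2,8},{3},{4,5},{6},{7}}
  P[3] = {{0},{1,2},{3},{4,5},{6},{7},{8}}
Fixed point at round 4; 7 class(es).
class of 1: {1,2}; class of 2: {1,2}

Answer: BISIMILAR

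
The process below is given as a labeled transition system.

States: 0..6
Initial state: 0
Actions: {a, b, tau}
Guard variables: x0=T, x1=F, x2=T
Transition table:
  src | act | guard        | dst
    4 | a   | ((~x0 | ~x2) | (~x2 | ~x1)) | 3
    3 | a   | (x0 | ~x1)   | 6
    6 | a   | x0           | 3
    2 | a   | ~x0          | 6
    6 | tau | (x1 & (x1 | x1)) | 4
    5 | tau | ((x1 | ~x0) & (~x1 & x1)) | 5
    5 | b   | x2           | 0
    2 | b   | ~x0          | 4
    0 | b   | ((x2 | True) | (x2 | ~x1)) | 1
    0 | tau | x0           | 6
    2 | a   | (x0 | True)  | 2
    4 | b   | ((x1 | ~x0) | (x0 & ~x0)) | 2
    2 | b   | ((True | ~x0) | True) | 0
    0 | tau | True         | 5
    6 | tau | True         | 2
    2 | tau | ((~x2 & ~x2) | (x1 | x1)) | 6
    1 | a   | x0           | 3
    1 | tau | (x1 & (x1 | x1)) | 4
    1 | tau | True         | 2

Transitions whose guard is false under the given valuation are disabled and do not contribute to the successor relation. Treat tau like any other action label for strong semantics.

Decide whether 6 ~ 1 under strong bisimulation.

Answer: BISIMILAR

Analysis:
Bisimulation quotient by refinement:
  P[0] = {{0,1,2,3,4,5,6}}
  P[1] = {{0},{1,6},{2},{3,4},{5}}
  P[2] = {{0},{1,6},{2},{3},{4},{5}}
6 equivalence class(es) (converged in 3)
class of 6: {1,6}; class of 1: {1,6}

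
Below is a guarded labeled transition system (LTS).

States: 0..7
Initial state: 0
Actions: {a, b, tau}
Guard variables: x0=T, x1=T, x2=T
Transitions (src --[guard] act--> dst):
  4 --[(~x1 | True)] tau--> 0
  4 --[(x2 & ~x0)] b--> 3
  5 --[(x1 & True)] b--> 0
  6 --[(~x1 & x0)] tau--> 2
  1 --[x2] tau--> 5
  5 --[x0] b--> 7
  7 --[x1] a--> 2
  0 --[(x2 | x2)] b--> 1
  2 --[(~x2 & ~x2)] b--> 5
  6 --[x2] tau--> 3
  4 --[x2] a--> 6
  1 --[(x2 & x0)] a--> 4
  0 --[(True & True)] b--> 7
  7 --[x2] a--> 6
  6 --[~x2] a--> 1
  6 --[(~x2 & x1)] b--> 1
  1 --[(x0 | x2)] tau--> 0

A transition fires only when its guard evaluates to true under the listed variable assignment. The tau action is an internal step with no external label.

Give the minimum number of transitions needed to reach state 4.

Breadth-first toward 4:
  depth 0: {0}
  depth 1: {1,7}
  depth 2: {2,4,5,6}
4 enters at depth 2; path b·a

Answer: 2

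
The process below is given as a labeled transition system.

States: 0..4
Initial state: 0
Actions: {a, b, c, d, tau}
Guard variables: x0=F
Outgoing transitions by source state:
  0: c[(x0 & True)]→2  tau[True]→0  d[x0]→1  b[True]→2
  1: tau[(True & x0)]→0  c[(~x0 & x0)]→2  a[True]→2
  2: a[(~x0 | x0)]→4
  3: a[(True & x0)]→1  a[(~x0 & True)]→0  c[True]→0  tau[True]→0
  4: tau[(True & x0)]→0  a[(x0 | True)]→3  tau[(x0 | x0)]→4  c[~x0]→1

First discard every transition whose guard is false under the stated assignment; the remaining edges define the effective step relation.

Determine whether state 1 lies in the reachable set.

Guard filter leaves 9 enabled edge(s).
depth 0: {0}
depth 1: {2}  now seen {0,2}
depth 2: {4}  now seen {0,2,4}
depth 3: {1,3}  now seen {0,1,2,3,4}
R = {0,1,2,3,4}
trace reaching 1: b·a·c

Answer: REACHABLE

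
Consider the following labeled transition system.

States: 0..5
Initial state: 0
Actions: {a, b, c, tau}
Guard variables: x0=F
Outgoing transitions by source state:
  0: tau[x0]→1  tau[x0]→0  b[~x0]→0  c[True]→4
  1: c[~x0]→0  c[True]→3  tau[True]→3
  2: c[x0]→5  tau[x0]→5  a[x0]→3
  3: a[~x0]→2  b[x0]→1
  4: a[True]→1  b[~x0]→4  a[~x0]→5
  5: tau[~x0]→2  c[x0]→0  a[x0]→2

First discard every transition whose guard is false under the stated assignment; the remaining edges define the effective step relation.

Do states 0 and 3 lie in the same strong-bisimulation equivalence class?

Answer: NOT BISIMILAR

Analysis:
Refine partition for ~:
  round 0: {{0,1,2,3,4,5}}
  round 1: {{0},{1},{2},{3},{4},{5}}
Fixed point at round 2; 6 class(es).
class of 0: {0}; class of 3: {3}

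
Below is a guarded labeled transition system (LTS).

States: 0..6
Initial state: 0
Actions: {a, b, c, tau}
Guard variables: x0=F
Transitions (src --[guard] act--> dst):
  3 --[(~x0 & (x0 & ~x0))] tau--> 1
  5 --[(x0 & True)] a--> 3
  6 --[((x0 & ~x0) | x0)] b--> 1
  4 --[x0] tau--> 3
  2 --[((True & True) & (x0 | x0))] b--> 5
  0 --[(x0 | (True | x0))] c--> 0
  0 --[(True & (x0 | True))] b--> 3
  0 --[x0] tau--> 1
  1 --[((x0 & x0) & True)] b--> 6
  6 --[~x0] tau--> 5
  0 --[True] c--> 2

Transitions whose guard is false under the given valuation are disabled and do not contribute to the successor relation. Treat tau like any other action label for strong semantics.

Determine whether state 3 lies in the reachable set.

Answer: REACHABLE

Working:
After dropping false guards: 4 live edges.
L0 = {0}
L1 = {2,3}  total {0,2,3}
R = {0,2,3}
witness 3: b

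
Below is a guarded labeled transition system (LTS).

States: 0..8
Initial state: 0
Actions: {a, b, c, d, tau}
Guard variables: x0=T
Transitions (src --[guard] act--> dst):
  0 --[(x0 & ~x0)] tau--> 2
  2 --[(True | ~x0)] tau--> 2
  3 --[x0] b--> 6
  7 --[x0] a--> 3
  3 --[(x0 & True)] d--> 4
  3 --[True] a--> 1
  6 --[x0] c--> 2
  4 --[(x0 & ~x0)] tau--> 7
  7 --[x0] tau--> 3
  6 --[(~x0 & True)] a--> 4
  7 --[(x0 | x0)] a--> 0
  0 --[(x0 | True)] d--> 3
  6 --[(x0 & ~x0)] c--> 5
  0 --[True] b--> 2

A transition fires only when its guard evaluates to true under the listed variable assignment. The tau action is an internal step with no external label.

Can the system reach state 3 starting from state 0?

Guard filter leaves 10 enabled edge(s).
L0 = {0}
L1 = {2,3}  cumulative {0,2,3}
L2 = {1,4,6}  cumulative {0,1,2,3,4,6}
R = {0,1,2,3,4,6}
Path to 3: d

Answer: REACHABLE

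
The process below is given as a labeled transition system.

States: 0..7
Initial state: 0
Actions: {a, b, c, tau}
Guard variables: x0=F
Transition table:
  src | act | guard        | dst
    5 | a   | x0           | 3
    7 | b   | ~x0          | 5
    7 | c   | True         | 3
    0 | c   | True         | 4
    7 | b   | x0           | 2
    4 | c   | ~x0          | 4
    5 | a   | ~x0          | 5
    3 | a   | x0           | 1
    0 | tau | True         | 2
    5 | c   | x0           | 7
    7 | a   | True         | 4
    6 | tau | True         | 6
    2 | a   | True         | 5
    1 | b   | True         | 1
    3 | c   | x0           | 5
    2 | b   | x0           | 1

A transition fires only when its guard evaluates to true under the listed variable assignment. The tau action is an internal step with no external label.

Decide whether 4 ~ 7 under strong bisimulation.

Answer: NOT BISIMILAR

Trace:
Bisimulation quotient by refinement:
  P[0] = {{0,1,2,3,4,5,6,7}}
  P[1] = {{0},{1},{2,5},{3},{4},{6},{7}}
7 equivalence class(es) (converged in 2)
[4]={4}  [7]={7}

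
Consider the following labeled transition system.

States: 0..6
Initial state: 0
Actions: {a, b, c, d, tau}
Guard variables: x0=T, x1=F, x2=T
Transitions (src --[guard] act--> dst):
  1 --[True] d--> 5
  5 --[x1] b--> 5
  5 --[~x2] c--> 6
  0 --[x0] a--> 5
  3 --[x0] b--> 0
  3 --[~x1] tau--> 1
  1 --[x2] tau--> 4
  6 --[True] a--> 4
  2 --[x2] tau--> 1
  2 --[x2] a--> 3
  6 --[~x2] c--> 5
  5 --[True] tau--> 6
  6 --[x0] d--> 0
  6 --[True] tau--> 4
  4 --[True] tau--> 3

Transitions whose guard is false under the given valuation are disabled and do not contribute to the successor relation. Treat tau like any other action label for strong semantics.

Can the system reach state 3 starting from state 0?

Answer: REACHABLE

Analysis:
After dropping false guards: 12 live edges.
depth 0: {0}
depth 1: {5}  now seen {0,5}
depth 2: {6}  now seen {0,5,6}
depth 3: {4}  now seen {0,4,5,6}
depth 4: {3}  now seen {0,3,4,5,6}
depth 5: {1}  now seen {0,1,3,4,5,6}
Reach set: {0,1,3,4,5,6}
witness 3: a·tau·a·tau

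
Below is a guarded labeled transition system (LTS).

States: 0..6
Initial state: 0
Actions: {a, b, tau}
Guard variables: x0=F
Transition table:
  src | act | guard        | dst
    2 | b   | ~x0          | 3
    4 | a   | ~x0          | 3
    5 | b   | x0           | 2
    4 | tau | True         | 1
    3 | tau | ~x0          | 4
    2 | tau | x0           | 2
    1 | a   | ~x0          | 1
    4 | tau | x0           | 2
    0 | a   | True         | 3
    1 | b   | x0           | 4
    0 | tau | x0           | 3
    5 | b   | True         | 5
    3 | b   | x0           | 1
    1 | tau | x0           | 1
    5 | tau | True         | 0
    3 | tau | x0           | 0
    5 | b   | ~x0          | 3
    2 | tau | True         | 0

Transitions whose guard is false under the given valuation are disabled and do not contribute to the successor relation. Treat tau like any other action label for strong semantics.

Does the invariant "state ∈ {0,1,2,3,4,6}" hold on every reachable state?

Answer: INVARIANT HOLDS

Analysis:
Allowed set {0,1,2,3,4,6}
R = {0,1,3,4}
  0: ✓
  1: ✓
  3: ✓
  4: ✓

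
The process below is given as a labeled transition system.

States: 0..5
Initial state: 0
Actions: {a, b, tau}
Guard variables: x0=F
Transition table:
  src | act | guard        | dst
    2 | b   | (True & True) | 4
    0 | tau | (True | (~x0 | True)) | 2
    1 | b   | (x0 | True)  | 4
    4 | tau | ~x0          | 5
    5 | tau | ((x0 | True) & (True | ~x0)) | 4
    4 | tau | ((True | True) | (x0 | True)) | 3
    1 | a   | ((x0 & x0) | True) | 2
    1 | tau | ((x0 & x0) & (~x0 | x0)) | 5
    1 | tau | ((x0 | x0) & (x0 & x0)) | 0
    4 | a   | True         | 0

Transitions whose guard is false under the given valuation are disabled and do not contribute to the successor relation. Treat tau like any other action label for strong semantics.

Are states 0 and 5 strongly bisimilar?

Compute ~ classes (split until stable):
  round 0: {{0,1,2,3,4,5}}
  round 1: {{0,5},{1},{2},{3},{4}}
  round 2: {{0},{1},{2},{3},{4},{5}}
Fixed point at round 3; 6 class(es).
0∈{0}, 5∈{5}

Answer: NOT BISIMILAR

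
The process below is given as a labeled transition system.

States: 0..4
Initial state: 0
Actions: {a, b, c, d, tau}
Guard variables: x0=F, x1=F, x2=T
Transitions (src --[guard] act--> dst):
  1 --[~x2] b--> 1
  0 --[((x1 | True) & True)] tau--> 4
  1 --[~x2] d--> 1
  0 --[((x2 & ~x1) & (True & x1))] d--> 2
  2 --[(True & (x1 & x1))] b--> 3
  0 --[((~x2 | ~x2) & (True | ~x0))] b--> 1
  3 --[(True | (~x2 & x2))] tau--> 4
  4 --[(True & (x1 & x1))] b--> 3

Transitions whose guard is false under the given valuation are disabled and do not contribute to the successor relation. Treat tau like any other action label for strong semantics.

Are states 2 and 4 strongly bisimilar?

Refine partition for ~:
  round 0: {{0,1,2,3,4}}
  round 1: {{0,3},{1,2,4}}
stable after 2 split(s): 2 block(s)
[2]={1,2,4}  [4]={1,2,4}

Answer: BISIMILAR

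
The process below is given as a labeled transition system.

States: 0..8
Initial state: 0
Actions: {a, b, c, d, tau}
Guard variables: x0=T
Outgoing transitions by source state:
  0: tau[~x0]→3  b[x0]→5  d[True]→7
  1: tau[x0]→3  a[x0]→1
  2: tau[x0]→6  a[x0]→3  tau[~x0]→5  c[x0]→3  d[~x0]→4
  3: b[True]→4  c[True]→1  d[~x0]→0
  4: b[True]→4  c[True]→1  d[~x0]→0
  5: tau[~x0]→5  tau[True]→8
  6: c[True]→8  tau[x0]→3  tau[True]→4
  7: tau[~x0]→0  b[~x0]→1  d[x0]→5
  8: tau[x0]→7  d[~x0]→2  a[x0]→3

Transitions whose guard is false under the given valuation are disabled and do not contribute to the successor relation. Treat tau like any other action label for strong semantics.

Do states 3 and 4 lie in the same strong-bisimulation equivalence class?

Answer: BISIMILAR

Working:
Compute ~ classes (split until stable):
  π0 = {{0,1,2,3,4,5,6,7,8}}
  π1 = {{0},{1,8},{2},{3,4},{5},{6},{7}}
  π2 = {{0},{1},{2},{3,4},{5},{6},{7},{8}}
Fixed point at round 3; 8 class(es).
[3]={3,4}  [4]={3,4}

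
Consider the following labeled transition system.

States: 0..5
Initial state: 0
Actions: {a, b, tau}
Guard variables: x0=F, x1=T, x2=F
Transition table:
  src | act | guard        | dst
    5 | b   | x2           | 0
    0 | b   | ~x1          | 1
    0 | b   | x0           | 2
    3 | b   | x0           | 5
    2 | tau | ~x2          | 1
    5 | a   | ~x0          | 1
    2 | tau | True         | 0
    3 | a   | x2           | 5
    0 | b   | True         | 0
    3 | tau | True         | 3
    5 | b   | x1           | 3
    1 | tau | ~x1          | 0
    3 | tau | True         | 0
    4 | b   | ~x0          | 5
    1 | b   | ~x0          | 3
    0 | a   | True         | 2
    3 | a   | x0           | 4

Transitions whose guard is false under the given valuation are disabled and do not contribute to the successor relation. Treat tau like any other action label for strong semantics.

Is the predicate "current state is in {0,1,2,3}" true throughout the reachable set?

Answer: INVARIANT HOLDS

Working:
Allowed set {0,1,2,3}
Reachable = {0,1,2,3}
  0: safe
  1: safe
  2: safe
  3: safe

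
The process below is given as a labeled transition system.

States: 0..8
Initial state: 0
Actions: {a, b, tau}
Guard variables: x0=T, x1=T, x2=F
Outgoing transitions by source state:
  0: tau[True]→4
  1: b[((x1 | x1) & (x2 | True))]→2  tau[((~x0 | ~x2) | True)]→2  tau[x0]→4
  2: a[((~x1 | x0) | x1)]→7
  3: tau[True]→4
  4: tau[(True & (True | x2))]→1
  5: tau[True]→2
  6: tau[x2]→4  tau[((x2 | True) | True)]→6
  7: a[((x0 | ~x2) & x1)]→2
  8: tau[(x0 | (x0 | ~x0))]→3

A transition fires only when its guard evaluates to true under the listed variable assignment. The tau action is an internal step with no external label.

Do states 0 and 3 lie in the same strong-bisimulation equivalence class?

Compute ~ classes (split until stable):
  P[0] = {{0,1,2,3,4,5,6,7,8}}
  P[1] = {{0,3,4,5,6,8},{1},{2,7}}
  P[2] = {{0,3,6,8},{1},{2,7},{4},{5}}
  P[3] = {{0,3},{1},{2,7},{4},{5},{6,8}}
  P[4] = {{0,3},{1},{2,7},{4},{5},{6},{8}}
Fixed point at round 5; 7 class(es).
class of 0: {0,3}; class of 3: {0,3}

Answer: BISIMILAR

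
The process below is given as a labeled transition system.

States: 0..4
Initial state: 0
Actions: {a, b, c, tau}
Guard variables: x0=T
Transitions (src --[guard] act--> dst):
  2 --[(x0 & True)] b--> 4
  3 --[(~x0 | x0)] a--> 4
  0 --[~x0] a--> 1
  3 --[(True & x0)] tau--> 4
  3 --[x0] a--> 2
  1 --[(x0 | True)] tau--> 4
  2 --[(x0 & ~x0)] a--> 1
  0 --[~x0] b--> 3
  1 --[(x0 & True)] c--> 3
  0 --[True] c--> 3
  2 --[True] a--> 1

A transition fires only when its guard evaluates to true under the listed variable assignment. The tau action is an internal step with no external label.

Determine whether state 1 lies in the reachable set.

Guard filter leaves 8 enabled edge(s).
depth 0: {0}
depth 1: {3}  now seen {0,3}
depth 2: {2,4}  now seen {0,2,3,4}
depth 3: {1}  now seen {0,1,2,3,4}
Reach set: {0,1,2,3,4}
Path to 1: c·a·a

Answer: REACHABLE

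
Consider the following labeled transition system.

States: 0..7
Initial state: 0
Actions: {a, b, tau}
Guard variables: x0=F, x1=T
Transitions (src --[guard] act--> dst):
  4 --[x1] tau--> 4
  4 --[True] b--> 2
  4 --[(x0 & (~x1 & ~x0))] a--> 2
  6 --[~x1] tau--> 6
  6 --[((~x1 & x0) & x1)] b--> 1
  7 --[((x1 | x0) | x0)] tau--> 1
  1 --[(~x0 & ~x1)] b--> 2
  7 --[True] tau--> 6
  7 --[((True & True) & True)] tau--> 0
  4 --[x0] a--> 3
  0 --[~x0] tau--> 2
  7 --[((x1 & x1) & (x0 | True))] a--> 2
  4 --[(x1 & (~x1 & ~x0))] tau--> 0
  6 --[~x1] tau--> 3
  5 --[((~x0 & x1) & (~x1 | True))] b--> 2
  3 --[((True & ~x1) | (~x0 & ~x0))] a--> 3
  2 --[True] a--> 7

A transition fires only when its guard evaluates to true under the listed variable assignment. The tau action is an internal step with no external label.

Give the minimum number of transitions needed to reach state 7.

BFS to 7:
  Layer 0: {0}
  Layer 1: {2}
  Layer 2: {7}
7 enters at depth 2; path tau·a

Answer: 2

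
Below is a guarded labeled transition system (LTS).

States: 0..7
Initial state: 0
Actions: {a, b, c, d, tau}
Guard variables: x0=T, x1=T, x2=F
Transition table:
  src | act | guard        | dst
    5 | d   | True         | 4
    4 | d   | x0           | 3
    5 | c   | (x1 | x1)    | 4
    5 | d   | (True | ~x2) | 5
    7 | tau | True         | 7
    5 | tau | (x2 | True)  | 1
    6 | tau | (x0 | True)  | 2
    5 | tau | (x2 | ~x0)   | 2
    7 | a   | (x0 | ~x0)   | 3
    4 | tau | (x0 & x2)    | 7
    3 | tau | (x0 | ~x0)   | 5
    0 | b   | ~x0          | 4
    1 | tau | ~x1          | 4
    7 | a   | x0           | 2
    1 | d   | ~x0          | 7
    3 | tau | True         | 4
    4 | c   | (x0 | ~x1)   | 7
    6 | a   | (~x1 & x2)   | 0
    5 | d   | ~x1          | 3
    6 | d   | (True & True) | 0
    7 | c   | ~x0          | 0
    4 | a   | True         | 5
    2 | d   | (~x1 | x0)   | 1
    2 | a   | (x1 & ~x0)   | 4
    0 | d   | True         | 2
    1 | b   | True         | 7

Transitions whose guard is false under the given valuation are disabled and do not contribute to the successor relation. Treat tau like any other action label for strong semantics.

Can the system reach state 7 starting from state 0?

Answer: REACHABLE

Analysis:
Guard filter leaves 17 enabled edge(s).
Layer 0: {0}
Layer 1: {2}  total {0,2}
Layer 2: {1}  total {0,1,2}
Layer 3: {7}  total {0,1,2,7}
Layer 4: {3}  total {0,1,2,3,7}
Layer 5: {4,5}  total {0,1,2,3,4,5,7}
Reach set: {0,1,2,3,4,5,7}
witness 7: d·d·b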